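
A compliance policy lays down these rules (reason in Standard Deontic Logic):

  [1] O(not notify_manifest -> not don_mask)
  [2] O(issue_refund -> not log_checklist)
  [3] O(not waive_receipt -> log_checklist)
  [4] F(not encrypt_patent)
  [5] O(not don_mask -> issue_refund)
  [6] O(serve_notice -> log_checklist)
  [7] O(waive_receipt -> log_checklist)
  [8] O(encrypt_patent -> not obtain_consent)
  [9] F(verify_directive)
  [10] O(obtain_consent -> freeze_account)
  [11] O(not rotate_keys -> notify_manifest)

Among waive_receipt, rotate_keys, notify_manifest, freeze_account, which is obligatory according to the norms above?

notify_manifest

Premises 3 and 7 are O(not waive_receipt -> log_checklist) and O(waive_receipt -> log_checklist); every ideal world satisfies not waive_receipt or waive_receipt, so in either case log_checklist holds — hence O(log_checklist).
Premise 2 is O(issue_refund -> not log_checklist); contrapositively O(log_checklist -> not issue_refund). Since O(log_checklist) holds, K gives O(not issue_refund).
Premise 5 is O(not don_mask -> issue_refund); contrapositively O(not issue_refund -> don_mask). Since O(not issue_refund) holds, K gives O(don_mask).
Premise 1, O(not notify_manifest -> not don_mask), contraposes to O(don_mask -> notify_manifest); with O(don_mask) we get O(notify_manifest).
So O(notify_manifest) holds — notify_manifest is obligatory. None of the other listed options is made obligatory by any chain of premises.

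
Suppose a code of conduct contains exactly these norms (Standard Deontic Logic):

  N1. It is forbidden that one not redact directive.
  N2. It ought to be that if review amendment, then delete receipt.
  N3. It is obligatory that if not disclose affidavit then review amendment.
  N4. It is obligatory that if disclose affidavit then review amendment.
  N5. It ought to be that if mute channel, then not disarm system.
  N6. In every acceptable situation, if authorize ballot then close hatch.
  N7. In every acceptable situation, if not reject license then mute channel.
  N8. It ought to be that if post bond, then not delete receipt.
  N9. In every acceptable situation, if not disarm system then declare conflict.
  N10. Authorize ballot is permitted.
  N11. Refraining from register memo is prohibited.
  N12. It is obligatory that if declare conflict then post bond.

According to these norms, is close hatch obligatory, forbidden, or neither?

Premise 6 is O(authorize_ballot → close_hatch), but O(authorize_ballot) is not derivable from the premises (the permission P(authorize_ballot) asserts only ¬O(¬authorize_ballot), not O(authorize_ballot)), so it does not yield O(close_hatch).
No premise or chain of K-axiom applications forces O(close_hatch), and none forces O(¬close_hatch). So close_hatch is neither obligatory nor forbidden under these norms.

Neither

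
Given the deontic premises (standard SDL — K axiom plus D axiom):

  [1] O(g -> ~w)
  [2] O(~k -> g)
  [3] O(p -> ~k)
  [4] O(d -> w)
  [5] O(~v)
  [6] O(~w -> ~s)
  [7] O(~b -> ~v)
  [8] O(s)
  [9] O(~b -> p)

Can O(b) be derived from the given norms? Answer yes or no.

Premise 8 gives O(s).
Premise 6, O(~w -> ~s), contraposes to O(s -> w); with O(s) we get O(w).
Premise 1 is O(g -> ~w); contrapositively O(w -> ~g). Since O(w) holds, K gives O(~g).
The contrapositive of premise 2 (O(~k -> g)) is O(~g -> k), and O(~g) is already established, so O(k).
Premise 3, O(p -> ~k), contraposes to O(k -> ~p); with O(k) we get O(~p).
The contrapositive of premise 9 (O(~b -> p)) is O(~p -> b), and O(~p) is already established, so O(b).
Premises 4, 5, 7 do not contribute to this derivation.
So O(b) follows.

Yes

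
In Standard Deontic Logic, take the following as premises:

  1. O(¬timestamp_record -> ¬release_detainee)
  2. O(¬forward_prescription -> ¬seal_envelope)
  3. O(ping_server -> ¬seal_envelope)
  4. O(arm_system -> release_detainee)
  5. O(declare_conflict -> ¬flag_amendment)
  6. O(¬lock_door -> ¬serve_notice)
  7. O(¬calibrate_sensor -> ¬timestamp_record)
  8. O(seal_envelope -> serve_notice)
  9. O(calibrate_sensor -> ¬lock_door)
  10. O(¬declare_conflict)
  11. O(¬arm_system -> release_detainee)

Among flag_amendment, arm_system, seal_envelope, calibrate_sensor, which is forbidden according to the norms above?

seal_envelope

By case analysis on ¬arm_system: premise 11 gives O(¬arm_system -> release_detainee) and premise 4 gives O(arm_system -> release_detainee), so O(release_detainee) either way.
Premise 1 is O(¬timestamp_record -> ¬release_detainee); contrapositively O(release_detainee -> timestamp_record). Since O(release_detainee) holds, K gives O(timestamp_record).
The contrapositive of premise 7 (O(¬calibrate_sensor -> ¬timestamp_record)) is O(timestamp_record -> calibrate_sensor), and O(timestamp_record) is already established, so O(calibrate_sensor).
From O(calibrate_sensor) and premise 9, O(calibrate_sensor -> ¬lock_door), we obtain O(¬lock_door).
With premise 6, O(¬lock_door -> ¬serve_notice), the K-axiom yields O(¬serve_notice).
Premise 8 is O(seal_envelope -> serve_notice); contrapositively O(¬serve_notice -> ¬seal_envelope). Since O(¬serve_notice) holds, K gives O(¬seal_envelope).
So O(¬seal_envelope) holds, i.e. seal_envelope is forbidden. None of the other listed options is forbidden under the premises.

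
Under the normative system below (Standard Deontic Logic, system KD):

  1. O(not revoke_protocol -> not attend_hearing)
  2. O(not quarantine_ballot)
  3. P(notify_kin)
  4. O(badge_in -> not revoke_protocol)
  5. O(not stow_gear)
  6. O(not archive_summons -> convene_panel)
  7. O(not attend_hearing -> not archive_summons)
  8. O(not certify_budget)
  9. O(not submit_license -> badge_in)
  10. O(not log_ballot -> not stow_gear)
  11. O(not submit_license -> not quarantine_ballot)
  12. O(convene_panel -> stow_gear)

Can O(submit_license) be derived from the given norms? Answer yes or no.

Premise 5 gives O(not stow_gear).
Premise 12 is O(convene_panel -> stow_gear); contrapositively O(not stow_gear -> not convene_panel). Since O(not stow_gear) holds, K gives O(not convene_panel).
Premise 6 is O(not archive_summons -> convene_panel); contrapositively O(not convene_panel -> archive_summons). Since O(not convene_panel) holds, K gives O(archive_summons).
Premise 7, O(not attend_hearing -> not archive_summons), contraposes to O(archive_summons -> attend_hearing); with O(archive_summons) we get O(attend_hearing).
The contrapositive of premise 1 (O(not revoke_protocol -> not attend_hearing)) is O(attend_hearing -> revoke_protocol), and O(attend_hearing) is already established, so O(revoke_protocol).
Premise 4 is O(badge_in -> not revoke_protocol); contrapositively O(revoke_protocol -> not badge_in). Since O(revoke_protocol) holds, K gives O(not badge_in).
Premise 9 is O(not submit_license -> badge_in); contrapositively O(not badge_in -> submit_license). Since O(not badge_in) holds, K gives O(submit_license).
Premises 2, 3, 8, 10, 11 do not contribute to this derivation.
So O(submit_license) follows.

Yes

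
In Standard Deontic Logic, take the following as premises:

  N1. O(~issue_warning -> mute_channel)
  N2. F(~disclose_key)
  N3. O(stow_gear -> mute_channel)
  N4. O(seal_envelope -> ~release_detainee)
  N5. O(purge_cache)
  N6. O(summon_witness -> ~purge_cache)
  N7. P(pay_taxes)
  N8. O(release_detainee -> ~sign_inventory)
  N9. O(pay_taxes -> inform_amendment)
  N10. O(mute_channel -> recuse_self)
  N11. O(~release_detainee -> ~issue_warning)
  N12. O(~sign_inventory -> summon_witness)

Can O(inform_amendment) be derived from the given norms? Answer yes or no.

Premise 9 is O(pay_taxes -> inform_amendment), but O(pay_taxes) is not derivable from the premises (the permission P(pay_taxes) asserts only ~O(~pay_taxes), not O(pay_taxes)), so it does not yield O(inform_amendment).
No other premise forces O(inform_amendment). An ideal world satisfying every premise can still have inform_amendment false, so O(inform_amendment) is not derivable.

No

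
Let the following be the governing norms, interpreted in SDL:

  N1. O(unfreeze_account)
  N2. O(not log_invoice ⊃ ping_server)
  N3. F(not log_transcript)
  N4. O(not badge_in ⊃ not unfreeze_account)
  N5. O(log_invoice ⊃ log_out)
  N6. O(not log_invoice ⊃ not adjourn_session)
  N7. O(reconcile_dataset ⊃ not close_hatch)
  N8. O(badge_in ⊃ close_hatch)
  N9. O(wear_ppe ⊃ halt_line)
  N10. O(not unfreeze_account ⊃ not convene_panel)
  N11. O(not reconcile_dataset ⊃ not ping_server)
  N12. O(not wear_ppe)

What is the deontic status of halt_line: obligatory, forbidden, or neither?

Premise 9 is O(wear_ppe ⊃ halt_line), but O(wear_ppe) is not derivable from the premises, so it does not yield O(halt_line).
No premise or chain of K-axiom applications forces O(halt_line), and none forces O(not halt_line). So halt_line is neither obligatory nor forbidden under these norms.

Neither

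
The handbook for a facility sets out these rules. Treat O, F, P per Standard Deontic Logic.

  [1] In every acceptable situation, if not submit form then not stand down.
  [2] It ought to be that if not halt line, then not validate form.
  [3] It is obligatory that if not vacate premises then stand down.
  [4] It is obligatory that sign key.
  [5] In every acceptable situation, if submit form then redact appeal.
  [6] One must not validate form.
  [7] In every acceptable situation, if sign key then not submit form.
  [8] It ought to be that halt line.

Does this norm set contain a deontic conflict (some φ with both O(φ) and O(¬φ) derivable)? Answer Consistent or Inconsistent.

Premise 2 is O(¬halt_line → ¬validate_form); even if O(¬validate_form) held, inferring O(¬halt_line) would be affirming the consequent — invalid.
So O(¬halt_line) is not derivable, and the apparent clash with O(halt_line) does not arise.
A world satisfying every obligation exists (e.g. halt_line=true, redact_appeal=false, sign_key=true, stand_down=false, submit_form=false, vacate_premises=true, validate_form=false); no atom is both obligatory and forbidden, so the set is consistent.

Consistent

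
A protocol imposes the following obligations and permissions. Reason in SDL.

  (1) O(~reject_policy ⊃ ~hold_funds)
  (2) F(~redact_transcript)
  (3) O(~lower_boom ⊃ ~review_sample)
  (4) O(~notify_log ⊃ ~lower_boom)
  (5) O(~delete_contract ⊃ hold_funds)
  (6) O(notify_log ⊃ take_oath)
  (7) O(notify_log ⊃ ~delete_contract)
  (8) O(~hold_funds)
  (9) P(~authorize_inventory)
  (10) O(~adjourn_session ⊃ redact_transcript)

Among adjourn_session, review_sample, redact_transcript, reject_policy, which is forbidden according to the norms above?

review_sample

Premise 8 states O(~hold_funds) outright.
Premise 5 is O(~delete_contract ⊃ hold_funds); contrapositively O(~hold_funds ⊃ delete_contract). Since O(~hold_funds) holds, K gives O(delete_contract).
Premise 7, O(notify_log ⊃ ~delete_contract), contraposes to O(delete_contract ⊃ ~notify_log); with O(delete_contract) we get O(~notify_log).
Applying K to premise 4 (O(~notify_log ⊃ ~lower_boom)) and O(~notify_log) yields O(~lower_boom).
From O(~lower_boom) and premise 3, O(~lower_boom ⊃ ~review_sample), we obtain O(~review_sample).
So O(~review_sample) holds, i.e. review_sample is forbidden. None of the other listed options is forbidden under the premises.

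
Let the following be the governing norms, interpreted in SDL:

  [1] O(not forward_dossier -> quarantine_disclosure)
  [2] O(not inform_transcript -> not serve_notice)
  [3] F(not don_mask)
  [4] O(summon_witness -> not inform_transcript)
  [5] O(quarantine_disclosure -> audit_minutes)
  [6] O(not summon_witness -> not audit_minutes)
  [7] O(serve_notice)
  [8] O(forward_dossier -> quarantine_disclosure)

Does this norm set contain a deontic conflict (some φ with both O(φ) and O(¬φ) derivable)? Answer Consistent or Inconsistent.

Premises 8 and 1 are O(forward_dossier -> quarantine_disclosure) and O(not forward_dossier -> quarantine_disclosure); every ideal world satisfies forward_dossier or not forward_dossier, so in either case quarantine_disclosure holds — hence O(quarantine_disclosure).
From O(quarantine_disclosure) and premise 5, O(quarantine_disclosure -> audit_minutes), we obtain O(audit_minutes).
Premise 6 is O(not summon_witness -> not audit_minutes); contrapositively O(audit_minutes -> summon_witness). Since O(audit_minutes) holds, K gives O(summon_witness).
From O(summon_witness) and premise 4, O(summon_witness -> not inform_transcript), we obtain O(not inform_transcript).
Applying K to premise 2 (O(not inform_transcript -> not serve_notice)) and O(not inform_transcript) yields O(not serve_notice).
But premise 7 directly asserts O(serve_notice).
We now have both O(not serve_notice) and O(serve_notice) — serve_notice is simultaneously obligatory and forbidden, violating the D-axiom.

Inconsistent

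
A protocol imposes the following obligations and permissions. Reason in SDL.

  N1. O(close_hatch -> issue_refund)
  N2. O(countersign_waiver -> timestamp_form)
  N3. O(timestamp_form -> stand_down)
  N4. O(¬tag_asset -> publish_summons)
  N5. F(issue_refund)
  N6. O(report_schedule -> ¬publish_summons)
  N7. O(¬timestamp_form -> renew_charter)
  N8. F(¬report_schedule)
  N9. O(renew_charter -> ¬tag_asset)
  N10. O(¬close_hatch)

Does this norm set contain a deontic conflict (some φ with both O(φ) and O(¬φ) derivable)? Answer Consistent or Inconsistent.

Premise 1 is O(close_hatch -> issue_refund), but O(close_hatch) is not derivable from the premises, so it does not yield O(issue_refund).
So O(issue_refund) is not derivable, and the apparent clash with O(¬issue_refund) does not arise.
A world satisfying every obligation exists (e.g. close_hatch=false, countersign_waiver=false, issue_refund=false, publish_summons=false, renew_charter=false, report_schedule=true, stand_down=true, tag_asset=true, timestamp_form=true); no atom is both obligatory and forbidden, so the set is consistent.

Consistent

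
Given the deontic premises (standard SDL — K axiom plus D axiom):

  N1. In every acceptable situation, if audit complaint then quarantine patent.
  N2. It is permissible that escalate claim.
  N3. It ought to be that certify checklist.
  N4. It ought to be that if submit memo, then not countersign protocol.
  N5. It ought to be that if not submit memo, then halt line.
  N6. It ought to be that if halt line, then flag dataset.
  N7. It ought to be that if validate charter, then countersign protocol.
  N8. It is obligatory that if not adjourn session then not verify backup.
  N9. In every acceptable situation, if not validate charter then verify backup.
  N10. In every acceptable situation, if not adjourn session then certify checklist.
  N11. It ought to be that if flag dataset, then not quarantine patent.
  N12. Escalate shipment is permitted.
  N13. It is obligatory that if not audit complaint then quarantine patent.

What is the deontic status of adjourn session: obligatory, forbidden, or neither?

Obligatory

By case analysis on audit_complaint: premise 1 gives O(audit_complaint → quarantine_patent) and premise 13 gives O(¬audit_complaint → quarantine_patent), so O(quarantine_patent) either way.
Premise 11, O(flag_dataset → ¬quarantine_patent), contraposes to O(quarantine_patent → ¬flag_dataset); with O(quarantine_patent) we get O(¬flag_dataset).
The contrapositive of premise 6 (O(halt_line → flag_dataset)) is O(¬flag_dataset → ¬halt_line), and O(¬flag_dataset) is already established, so O(¬halt_line).
Premise 5 is O(¬submit_memo → halt_line); contrapositively O(¬halt_line → submit_memo). Since O(¬halt_line) holds, K gives O(submit_memo).
Applying K to premise 4 (O(submit_memo → ¬countersign_protocol)) and O(submit_memo) yields O(¬countersign_protocol).
Premise 7 is O(validate_charter → countersign_protocol); contrapositively O(¬countersign_protocol → ¬validate_charter). Since O(¬countersign_protocol) holds, K gives O(¬validate_charter).
Applying K to premise 9 (O(¬validate_charter → verify_backup)) and O(¬validate_charter) yields O(verify_backup).
Premise 8 is O(¬adjourn_session → ¬verify_backup); contrapositively O(verify_backup → adjourn_session). Since O(verify_backup) holds, K gives O(adjourn_session).
Premises 2, 3, 10, 12 do not contribute to this derivation.
Hence adjourn_session is obligatory.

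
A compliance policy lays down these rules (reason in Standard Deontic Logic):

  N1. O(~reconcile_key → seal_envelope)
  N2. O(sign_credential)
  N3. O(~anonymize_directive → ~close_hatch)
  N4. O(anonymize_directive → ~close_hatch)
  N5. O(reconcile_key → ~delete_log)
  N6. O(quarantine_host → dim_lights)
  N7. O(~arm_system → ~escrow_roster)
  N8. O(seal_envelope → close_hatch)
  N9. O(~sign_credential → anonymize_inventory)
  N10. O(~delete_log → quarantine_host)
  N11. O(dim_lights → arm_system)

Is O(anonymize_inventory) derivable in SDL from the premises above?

No

Premise 9 is O(~sign_credential → anonymize_inventory), but O(~sign_credential) is not derivable from the premises, so it does not yield O(anonymize_inventory).
No other premise forces O(anonymize_inventory). An ideal world satisfying every premise can still have anonymize_inventory false, so O(anonymize_inventory) is not derivable.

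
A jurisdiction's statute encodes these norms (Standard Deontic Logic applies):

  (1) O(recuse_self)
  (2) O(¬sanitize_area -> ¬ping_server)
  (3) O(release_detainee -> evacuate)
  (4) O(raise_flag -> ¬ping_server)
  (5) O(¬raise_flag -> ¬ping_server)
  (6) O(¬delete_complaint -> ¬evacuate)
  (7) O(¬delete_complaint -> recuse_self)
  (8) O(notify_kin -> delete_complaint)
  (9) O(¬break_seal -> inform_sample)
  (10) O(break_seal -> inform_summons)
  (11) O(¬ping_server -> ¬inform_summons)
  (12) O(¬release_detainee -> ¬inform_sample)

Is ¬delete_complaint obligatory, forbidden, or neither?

Forbidden

Premises 5 and 4 cover both cases: O(¬raise_flag -> ¬ping_server) and O(raise_flag -> ¬ping_server). Since ¬raise_flag ∨ raise_flag is a tautology, O(¬ping_server) follows.
From O(¬ping_server) and premise 11, O(¬ping_server -> ¬inform_summons), we obtain O(¬inform_summons).
Premise 10 is O(break_seal -> inform_summons); contrapositively O(¬inform_summons -> ¬break_seal). Since O(¬inform_summons) holds, K gives O(¬break_seal).
Applying K to premise 9 (O(¬break_seal -> inform_sample)) and O(¬break_seal) yields O(inform_sample).
The contrapositive of premise 12 (O(¬release_detainee -> ¬inform_sample)) is O(inform_sample -> release_detainee), and O(inform_sample) is already established, so O(release_detainee).
With premise 3, O(release_detainee -> evacuate), the K-axiom yields O(evacuate).
The contrapositive of premise 6 (O(¬delete_complaint -> ¬evacuate)) is O(evacuate -> delete_complaint), and O(evacuate) is already established, so O(delete_complaint).
Premises 1, 2, 7, 8 do not contribute to this derivation.
Thus O(delete_complaint), which is F(¬delete_complaint): ¬delete_complaint is forbidden.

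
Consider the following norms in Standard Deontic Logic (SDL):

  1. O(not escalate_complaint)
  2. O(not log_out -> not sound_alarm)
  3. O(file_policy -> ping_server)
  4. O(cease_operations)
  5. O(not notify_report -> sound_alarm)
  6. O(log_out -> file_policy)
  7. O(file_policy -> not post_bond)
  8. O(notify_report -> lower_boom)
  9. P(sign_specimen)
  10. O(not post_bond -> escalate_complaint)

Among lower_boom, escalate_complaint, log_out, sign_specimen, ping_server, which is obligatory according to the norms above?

lower_boom

Premise 1 states O(not escalate_complaint) outright.
The contrapositive of premise 10 (O(not post_bond -> escalate_complaint)) is O(not escalate_complaint -> post_bond), and O(not escalate_complaint) is already established, so O(post_bond).
Premise 7, O(file_policy -> not post_bond), contraposes to O(post_bond -> not file_policy); with O(post_bond) we get O(not file_policy).
Premise 6, O(log_out -> file_policy), contraposes to O(not file_policy -> not log_out); with O(not file_policy) we get O(not log_out).
From O(not log_out) and premise 2, O(not log_out -> not sound_alarm), we obtain O(not sound_alarm).
The contrapositive of premise 5 (O(not notify_report -> sound_alarm)) is O(not sound_alarm -> notify_report), and O(not sound_alarm) is already established, so O(notify_report).
Applying K to premise 8 (O(notify_report -> lower_boom)) and O(notify_report) yields O(lower_boom).
So O(lower_boom) holds — lower_boom is obligatory. None of the other listed options is made obligatory by any chain of premises.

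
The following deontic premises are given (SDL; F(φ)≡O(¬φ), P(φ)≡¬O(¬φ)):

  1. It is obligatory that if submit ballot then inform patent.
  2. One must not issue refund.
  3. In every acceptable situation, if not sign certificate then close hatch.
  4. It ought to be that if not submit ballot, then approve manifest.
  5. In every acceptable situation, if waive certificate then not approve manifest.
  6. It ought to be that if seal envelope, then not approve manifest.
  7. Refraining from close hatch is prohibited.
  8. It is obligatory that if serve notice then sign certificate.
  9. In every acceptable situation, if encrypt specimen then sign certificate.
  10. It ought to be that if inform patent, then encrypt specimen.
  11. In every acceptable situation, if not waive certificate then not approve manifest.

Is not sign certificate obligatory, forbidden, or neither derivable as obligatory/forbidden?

Forbidden

Premises 11 and 5 cover both cases: O(¬waive_certificate → ¬approve_manifest) and O(waive_certificate → ¬approve_manifest). Since ¬waive_certificate ∨ waive_certificate is a tautology, O(¬approve_manifest) follows.
The contrapositive of premise 4 (O(¬submit_ballot → approve_manifest)) is O(¬approve_manifest → submit_ballot), and O(¬approve_manifest) is already established, so O(submit_ballot).
With premise 1, O(submit_ballot → inform_patent), the K-axiom yields O(inform_patent).
Premise 10 is O(inform_patent → encrypt_specimen); since O(inform_patent), deontic closure gives O(encrypt_specimen).
From O(encrypt_specimen) and premise 9, O(encrypt_specimen → sign_certificate), we obtain O(sign_certificate).
Premises 2, 3, 6, 7, 8 do not contribute to this derivation.
Thus O(sign_certificate), which is F(¬sign_certificate): ¬sign_certificate is forbidden.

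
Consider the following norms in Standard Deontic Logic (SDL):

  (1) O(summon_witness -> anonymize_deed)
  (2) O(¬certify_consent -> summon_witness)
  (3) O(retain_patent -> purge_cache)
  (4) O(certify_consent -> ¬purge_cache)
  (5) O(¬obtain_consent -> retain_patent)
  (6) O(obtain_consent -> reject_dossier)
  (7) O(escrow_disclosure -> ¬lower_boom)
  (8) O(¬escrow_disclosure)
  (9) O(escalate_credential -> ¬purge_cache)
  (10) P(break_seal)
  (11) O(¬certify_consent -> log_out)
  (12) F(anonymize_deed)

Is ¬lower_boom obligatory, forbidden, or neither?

Neither

Premise 7 is O(escrow_disclosure -> ¬lower_boom), but O(escrow_disclosure) is not derivable from the premises, so it does not yield O(¬lower_boom).
No premise or chain of K-axiom applications forces O(¬lower_boom), and none forces O(lower_boom). So ¬lower_boom is neither obligatory nor forbidden under these norms.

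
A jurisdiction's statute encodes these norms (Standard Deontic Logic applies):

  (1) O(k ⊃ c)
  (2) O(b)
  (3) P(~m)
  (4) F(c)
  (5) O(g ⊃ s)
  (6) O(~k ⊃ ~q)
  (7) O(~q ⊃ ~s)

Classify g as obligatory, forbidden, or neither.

Forbidden

Premise 4, F(c), is equivalent to O(~c).
The contrapositive of premise 1 (O(k ⊃ c)) is O(~c ⊃ ~k), and O(~c) is already established, so O(~k).
With premise 6, O(~k ⊃ ~q), the K-axiom yields O(~q).
With premise 7, O(~q ⊃ ~s), the K-axiom yields O(~s).
The contrapositive of premise 5 (O(g ⊃ s)) is O(~s ⊃ ~g), and O(~s) is already established, so O(~g).
Premises 2, 3 do not contribute to this derivation.
Thus O(~g), which is F(g): g is forbidden.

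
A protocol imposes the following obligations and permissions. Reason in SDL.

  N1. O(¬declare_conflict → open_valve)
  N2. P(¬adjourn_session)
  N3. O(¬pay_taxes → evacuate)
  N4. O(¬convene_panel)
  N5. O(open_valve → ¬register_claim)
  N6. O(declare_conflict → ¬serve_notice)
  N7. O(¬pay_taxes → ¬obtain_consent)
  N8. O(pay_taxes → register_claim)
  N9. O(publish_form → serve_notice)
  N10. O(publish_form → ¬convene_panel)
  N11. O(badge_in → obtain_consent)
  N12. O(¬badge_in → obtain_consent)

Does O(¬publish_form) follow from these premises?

By case analysis on badge_in: premise 11 gives O(badge_in → obtain_consent) and premise 12 gives O(¬badge_in → obtain_consent), so O(obtain_consent) either way.
Premise 7, O(¬pay_taxes → ¬obtain_consent), contraposes to O(obtain_consent → pay_taxes); with O(obtain_consent) we get O(pay_taxes).
Premise 8 is O(pay_taxes → register_claim); since O(pay_taxes), deontic closure gives O(register_claim).
Premise 5, O(open_valve → ¬register_claim), contraposes to O(register_claim → ¬open_valve); with O(register_claim) we get O(¬open_valve).
Premise 1 is O(¬declare_conflict → open_valve); contrapositively O(¬open_valve → declare_conflict). Since O(¬open_valve) holds, K gives O(declare_conflict).
With premise 6, O(declare_conflict → ¬serve_notice), the K-axiom yields O(¬serve_notice).
The contrapositive of premise 9 (O(publish_form → serve_notice)) is O(¬serve_notice → ¬publish_form), and O(¬serve_notice) is already established, so O(¬publish_form).
Premises 2, 3, 4, 10 do not contribute to this derivation.
So O(¬publish_form) follows.

Yes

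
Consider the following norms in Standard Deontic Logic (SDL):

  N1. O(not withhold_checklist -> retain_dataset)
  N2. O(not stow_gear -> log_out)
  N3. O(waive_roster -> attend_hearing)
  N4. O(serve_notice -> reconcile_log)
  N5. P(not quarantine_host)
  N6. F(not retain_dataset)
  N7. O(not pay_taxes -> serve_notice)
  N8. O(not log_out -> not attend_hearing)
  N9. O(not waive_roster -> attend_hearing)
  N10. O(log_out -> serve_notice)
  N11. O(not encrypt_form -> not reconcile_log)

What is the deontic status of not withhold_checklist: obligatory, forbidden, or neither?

Premise 1 is O(not withhold_checklist -> retain_dataset); even if O(retain_dataset) held, inferring O(not withhold_checklist) would be affirming the consequent — invalid.
No premise or chain of K-axiom applications forces O(not withhold_checklist), and none forces O(withhold_checklist). So not withhold_checklist is neither obligatory nor forbidden under these norms.

Neither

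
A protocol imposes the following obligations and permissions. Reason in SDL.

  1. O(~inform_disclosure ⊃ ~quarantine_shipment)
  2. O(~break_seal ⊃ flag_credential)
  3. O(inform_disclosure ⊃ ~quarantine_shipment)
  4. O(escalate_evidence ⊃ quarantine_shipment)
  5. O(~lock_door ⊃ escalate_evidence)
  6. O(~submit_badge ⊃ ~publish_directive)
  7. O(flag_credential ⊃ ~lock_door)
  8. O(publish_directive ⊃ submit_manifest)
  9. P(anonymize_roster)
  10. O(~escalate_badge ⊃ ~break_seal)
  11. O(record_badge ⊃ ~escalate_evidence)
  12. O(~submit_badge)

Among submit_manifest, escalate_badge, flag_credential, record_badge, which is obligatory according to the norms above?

Premises 3 and 1 cover both cases: O(inform_disclosure ⊃ ~quarantine_shipment) and O(~inform_disclosure ⊃ ~quarantine_shipment). Since inform_disclosure ∨ ~inform_disclosure is a tautology, O(~quarantine_shipment) follows.
Premise 4, O(escalate_evidence ⊃ quarantine_shipment), contraposes to O(~quarantine_shipment ⊃ ~escalate_evidence); with O(~quarantine_shipment) we get O(~escalate_evidence).
Premise 5, O(~lock_door ⊃ escalate_evidence), contraposes to O(~escalate_evidence ⊃ lock_door); with O(~escalate_evidence) we get O(lock_door).
The contrapositive of premise 7 (O(flag_credential ⊃ ~lock_door)) is O(lock_door ⊃ ~flag_credential), and O(lock_door) is already established, so O(~flag_credential).
Premise 2, O(~break_seal ⊃ flag_credential), contraposes to O(~flag_credential ⊃ break_seal); with O(~flag_credential) we get O(break_seal).
The contrapositive of premise 10 (O(~escalate_badge ⊃ ~break_seal)) is O(break_seal ⊃ escalate_badge), and O(break_seal) is already established, so O(escalate_badge).
So O(escalate_badge) holds — escalate_badge is obligatory. None of the other listed options is made obligatory by any chain of premises.

escalate_badge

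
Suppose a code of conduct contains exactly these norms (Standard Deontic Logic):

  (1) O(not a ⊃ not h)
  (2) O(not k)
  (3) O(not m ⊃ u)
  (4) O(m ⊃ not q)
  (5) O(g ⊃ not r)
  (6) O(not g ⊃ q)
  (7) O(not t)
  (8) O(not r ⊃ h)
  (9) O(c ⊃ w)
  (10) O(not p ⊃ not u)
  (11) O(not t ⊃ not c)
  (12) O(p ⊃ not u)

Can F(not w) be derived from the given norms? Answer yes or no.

No

Premise 9 is O(c ⊃ w), but O(c) is not derivable from the premises, so it does not yield O(w).
No other premise forces O(w). An ideal world satisfying every premise can still have not w true, so F(not w) is not derivable.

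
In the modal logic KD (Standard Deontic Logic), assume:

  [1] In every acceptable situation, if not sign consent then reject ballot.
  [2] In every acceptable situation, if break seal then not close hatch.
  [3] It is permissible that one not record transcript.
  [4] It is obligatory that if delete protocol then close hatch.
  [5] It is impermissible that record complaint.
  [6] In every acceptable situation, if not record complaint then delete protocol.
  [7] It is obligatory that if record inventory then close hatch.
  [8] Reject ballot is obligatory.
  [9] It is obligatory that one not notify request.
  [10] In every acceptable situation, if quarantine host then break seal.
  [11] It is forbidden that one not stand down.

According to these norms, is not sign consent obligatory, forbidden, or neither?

Neither

Premise 1 is O(¬sign_consent → reject_ballot); even if O(reject_ballot) held, inferring O(¬sign_consent) would be affirming the consequent — invalid.
No premise or chain of K-axiom applications forces O(¬sign_consent), and none forces O(sign_consent). So ¬sign_consent is neither obligatory nor forbidden under these norms.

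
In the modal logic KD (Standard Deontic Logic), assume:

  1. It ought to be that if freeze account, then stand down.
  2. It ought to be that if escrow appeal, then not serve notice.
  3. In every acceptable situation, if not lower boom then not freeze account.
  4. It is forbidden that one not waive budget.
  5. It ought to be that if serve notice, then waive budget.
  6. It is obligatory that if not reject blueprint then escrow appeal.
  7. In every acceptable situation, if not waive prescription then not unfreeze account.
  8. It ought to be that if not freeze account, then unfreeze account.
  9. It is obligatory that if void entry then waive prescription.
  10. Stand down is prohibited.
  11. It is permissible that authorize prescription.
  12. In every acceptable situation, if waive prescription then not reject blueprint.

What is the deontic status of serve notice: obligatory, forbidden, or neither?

Forbidden

F(stand_down) at premise 10 means O(¬stand_down).
The contrapositive of premise 1 (O(freeze_account → stand_down)) is O(¬stand_down → ¬freeze_account), and O(¬stand_down) is already established, so O(¬freeze_account).
From O(¬freeze_account) and premise 8, O(¬freeze_account → unfreeze_account), we obtain O(unfreeze_account).
The contrapositive of premise 7 (O(¬waive_prescription → ¬unfreeze_account)) is O(unfreeze_account → waive_prescription), and O(unfreeze_account) is already established, so O(waive_prescription).
With premise 12, O(waive_prescription → ¬reject_blueprint), the K-axiom yields O(¬reject_blueprint).
With premise 6, O(¬reject_blueprint → escrow_appeal), the K-axiom yields O(escrow_appeal).
Applying K to premise 2 (O(escrow_appeal → ¬serve_notice)) and O(escrow_appeal) yields O(¬serve_notice).
Premises 3, 4, 5, 9, 11 do not contribute to this derivation.
Thus O(¬serve_notice), which is F(serve_notice): serve_notice is forbidden.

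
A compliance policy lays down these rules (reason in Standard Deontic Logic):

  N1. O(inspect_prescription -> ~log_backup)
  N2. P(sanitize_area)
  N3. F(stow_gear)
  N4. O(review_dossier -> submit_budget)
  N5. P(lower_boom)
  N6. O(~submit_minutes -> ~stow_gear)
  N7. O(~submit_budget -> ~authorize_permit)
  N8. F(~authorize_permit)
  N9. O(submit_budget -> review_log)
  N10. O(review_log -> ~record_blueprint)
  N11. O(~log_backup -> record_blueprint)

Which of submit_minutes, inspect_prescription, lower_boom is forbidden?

F(~authorize_permit) at premise 8 means O(authorize_permit).
The contrapositive of premise 7 (O(~submit_budget -> ~authorize_permit)) is O(authorize_permit -> submit_budget), and O(authorize_permit) is already established, so O(submit_budget).
Premise 9 is O(submit_budget -> review_log); since O(submit_budget), deontic closure gives O(review_log).
Premise 10 is O(review_log -> ~record_blueprint); since O(review_log), deontic closure gives O(~record_blueprint).
Premise 11, O(~log_backup -> record_blueprint), contraposes to O(~record_blueprint -> log_backup); with O(~record_blueprint) we get O(log_backup).
The contrapositive of premise 1 (O(inspect_prescription -> ~log_backup)) is O(log_backup -> ~inspect_prescription), and O(log_backup) is already established, so O(~inspect_prescription).
So O(~inspect_prescription) holds, i.e. inspect_prescription is forbidden. None of the other listed options is forbidden under the premises.

inspect_prescription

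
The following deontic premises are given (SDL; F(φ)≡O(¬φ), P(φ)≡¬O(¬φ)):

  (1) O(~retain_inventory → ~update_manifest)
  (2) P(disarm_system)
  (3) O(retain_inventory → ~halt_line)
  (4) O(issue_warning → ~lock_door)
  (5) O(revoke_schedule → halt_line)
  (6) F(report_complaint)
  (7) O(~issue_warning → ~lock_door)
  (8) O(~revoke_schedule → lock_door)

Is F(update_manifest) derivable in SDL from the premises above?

Yes

Premises 7 and 4 are O(~issue_warning → ~lock_door) and O(issue_warning → ~lock_door); every ideal world satisfies ~issue_warning or issue_warning, so in either case ~lock_door holds — hence O(~lock_door).
Premise 8 is O(~revoke_schedule → lock_door); contrapositively O(~lock_door → revoke_schedule). Since O(~lock_door) holds, K gives O(revoke_schedule).
Applying K to premise 5 (O(revoke_schedule → halt_line)) and O(revoke_schedule) yields O(halt_line).
Premise 3 is O(retain_inventory → ~halt_line); contrapositively O(halt_line → ~retain_inventory). Since O(halt_line) holds, K gives O(~retain_inventory).
From O(~retain_inventory) and premise 1, O(~retain_inventory → ~update_manifest), we obtain O(~update_manifest).
Premises 2, 6 do not contribute to this derivation.
So O(~update_manifest) holds, i.e. F(update_manifest). The claim follows.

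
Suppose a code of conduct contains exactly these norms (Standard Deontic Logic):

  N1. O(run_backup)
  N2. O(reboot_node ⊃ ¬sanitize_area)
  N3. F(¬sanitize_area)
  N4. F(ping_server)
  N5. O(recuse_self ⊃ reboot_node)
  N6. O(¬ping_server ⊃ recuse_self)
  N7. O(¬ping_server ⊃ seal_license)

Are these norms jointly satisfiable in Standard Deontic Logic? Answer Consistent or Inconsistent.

F(¬sanitize_area) at premise 3 means O(sanitize_area).
Premise 2, O(reboot_node ⊃ ¬sanitize_area), contraposes to O(sanitize_area ⊃ ¬reboot_node); with O(sanitize_area) we get O(¬reboot_node).
Premise 5 is O(recuse_self ⊃ reboot_node); contrapositively O(¬reboot_node ⊃ ¬recuse_self). Since O(¬reboot_node) holds, K gives O(¬recuse_self).
Premise 6 is O(¬ping_server ⊃ recuse_self); contrapositively O(¬recuse_self ⊃ ping_server). Since O(¬recuse_self) holds, K gives O(ping_server).
However, F(ping_server) at premise 4 amounts to O(¬ping_server).
We now have both O(ping_server) and O(¬ping_server) — ping_server is simultaneously obligatory and forbidden, violating the D-axiom.

Inconsistent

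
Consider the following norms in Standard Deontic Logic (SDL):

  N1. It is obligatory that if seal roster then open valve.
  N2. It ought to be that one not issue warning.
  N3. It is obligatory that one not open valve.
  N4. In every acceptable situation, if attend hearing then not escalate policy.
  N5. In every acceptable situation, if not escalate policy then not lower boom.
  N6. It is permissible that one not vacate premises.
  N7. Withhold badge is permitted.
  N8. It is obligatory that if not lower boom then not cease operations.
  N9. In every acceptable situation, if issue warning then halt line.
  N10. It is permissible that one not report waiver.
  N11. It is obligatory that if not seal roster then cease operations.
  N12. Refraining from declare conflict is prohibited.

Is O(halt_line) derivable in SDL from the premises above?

No

Premise 9 is O(issue_warning → halt_line), but O(issue_warning) is not derivable from the premises, so it does not yield O(halt_line).
No other premise forces O(halt_line). An ideal world satisfying every premise can still have halt_line false, so O(halt_line) is not derivable.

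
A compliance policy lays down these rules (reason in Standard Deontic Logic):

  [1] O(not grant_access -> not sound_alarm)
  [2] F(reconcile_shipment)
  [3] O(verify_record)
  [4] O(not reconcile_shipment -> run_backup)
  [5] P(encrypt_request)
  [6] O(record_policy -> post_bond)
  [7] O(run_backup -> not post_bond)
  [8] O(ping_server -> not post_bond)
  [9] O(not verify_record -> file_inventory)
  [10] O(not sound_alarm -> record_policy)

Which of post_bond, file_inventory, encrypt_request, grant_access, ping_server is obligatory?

Premise 2 is F(reconcile_shipment), i.e. O(not reconcile_shipment).
From O(not reconcile_shipment) and premise 4, O(not reconcile_shipment -> run_backup), we obtain O(run_backup).
Applying K to premise 7 (O(run_backup -> not post_bond)) and O(run_backup) yields O(not post_bond).
Premise 6 is O(record_policy -> post_bond); contrapositively O(not post_bond -> not record_policy). Since O(not post_bond) holds, K gives O(not record_policy).
Premise 10, O(not sound_alarm -> record_policy), contraposes to O(not record_policy -> sound_alarm); with O(not record_policy) we get O(sound_alarm).
Premise 1, O(not grant_access -> not sound_alarm), contraposes to O(sound_alarm -> grant_access); with O(sound_alarm) we get O(grant_access).
So O(grant_access) holds — grant_access is obligatory. None of the other listed options is made obligatory by any chain of premises.

grant_access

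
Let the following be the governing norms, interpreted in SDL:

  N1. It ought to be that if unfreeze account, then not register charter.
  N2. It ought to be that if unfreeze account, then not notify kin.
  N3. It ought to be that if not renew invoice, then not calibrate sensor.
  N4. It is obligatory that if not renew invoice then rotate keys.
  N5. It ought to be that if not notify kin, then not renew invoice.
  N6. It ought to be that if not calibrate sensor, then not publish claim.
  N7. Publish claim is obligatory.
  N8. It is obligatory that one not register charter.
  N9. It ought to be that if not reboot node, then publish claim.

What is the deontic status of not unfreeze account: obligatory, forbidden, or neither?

Obligatory

From premise 7 we have O(publish_claim).
Premise 6 is O(¬calibrate_sensor → ¬publish_claim); contrapositively O(publish_claim → calibrate_sensor). Since O(publish_claim) holds, K gives O(calibrate_sensor).
Premise 3 is O(¬renew_invoice → ¬calibrate_sensor); contrapositively O(calibrate_sensor → renew_invoice). Since O(calibrate_sensor) holds, K gives O(renew_invoice).
The contrapositive of premise 5 (O(¬notify_kin → ¬renew_invoice)) is O(renew_invoice → notify_kin), and O(renew_invoice) is already established, so O(notify_kin).
Premise 2 is O(unfreeze_account → ¬notify_kin); contrapositively O(notify_kin → ¬unfreeze_account). Since O(notify_kin) holds, K gives O(¬unfreeze_account).
Premises 1, 4, 8, 9 do not contribute to this derivation.
Hence ¬unfreeze_account is obligatory.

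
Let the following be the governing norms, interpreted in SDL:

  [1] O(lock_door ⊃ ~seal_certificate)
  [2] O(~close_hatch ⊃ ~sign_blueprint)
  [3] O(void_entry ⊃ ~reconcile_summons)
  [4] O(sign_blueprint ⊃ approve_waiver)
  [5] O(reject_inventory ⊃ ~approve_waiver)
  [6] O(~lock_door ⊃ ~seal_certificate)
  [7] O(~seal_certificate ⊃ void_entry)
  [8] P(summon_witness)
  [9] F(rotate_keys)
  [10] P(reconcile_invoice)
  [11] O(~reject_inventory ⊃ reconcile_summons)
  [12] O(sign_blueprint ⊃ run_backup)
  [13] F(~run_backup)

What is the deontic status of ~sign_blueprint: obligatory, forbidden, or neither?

By case analysis on lock_door: premise 1 gives O(lock_door ⊃ ~seal_certificate) and premise 6 gives O(~lock_door ⊃ ~seal_certificate), so O(~seal_certificate) either way.
Premise 7 is O(~seal_certificate ⊃ void_entry); since O(~seal_certificate), deontic closure gives O(void_entry).
Applying K to premise 3 (O(void_entry ⊃ ~reconcile_summons)) and O(void_entry) yields O(~reconcile_summons).
Premise 11 is O(~reject_inventory ⊃ reconcile_summons); contrapositively O(~reconcile_summons ⊃ reject_inventory). Since O(~reconcile_summons) holds, K gives O(reject_inventory).
Applying K to premise 5 (O(reject_inventory ⊃ ~approve_waiver)) and O(reject_inventory) yields O(~approve_waiver).
Premise 4 is O(sign_blueprint ⊃ approve_waiver); contrapositively O(~approve_waiver ⊃ ~sign_blueprint). Since O(~approve_waiver) holds, K gives O(~sign_blueprint).
Premises 2, 8, 9, 10, 12, 13 do not contribute to this derivation.
Hence ~sign_blueprint is obligatory.

Obligatory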